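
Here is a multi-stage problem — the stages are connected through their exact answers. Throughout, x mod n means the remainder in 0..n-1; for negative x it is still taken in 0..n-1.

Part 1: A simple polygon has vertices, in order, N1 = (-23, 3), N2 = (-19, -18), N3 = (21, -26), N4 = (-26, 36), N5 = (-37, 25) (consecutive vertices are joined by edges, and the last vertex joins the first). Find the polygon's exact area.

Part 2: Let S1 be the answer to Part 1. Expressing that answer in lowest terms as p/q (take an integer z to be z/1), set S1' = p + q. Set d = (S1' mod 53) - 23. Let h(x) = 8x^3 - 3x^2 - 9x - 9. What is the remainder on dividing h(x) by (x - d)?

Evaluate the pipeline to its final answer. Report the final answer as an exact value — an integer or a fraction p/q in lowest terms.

419

Part 1: cross terms: (-23*-18 - -19*3)=471, (-19*-26 - 21*-18)=872, (21*36 - -26*-26)=80, (-26*25 - -37*36)=682, (-37*3 - -23*25)=464; twice the area = |2569| = 2569; area = 2569/2; answer 2569/2
Part 2: S1 = 2569/2; threaded value p + q = 2571; d = 4; remainder = value at the root: 8*(4)^3 - 3*(4)^2 - 9*(4)^1 - 9 = (512) + (-48) + (-36) + (-9) = 419; answer 419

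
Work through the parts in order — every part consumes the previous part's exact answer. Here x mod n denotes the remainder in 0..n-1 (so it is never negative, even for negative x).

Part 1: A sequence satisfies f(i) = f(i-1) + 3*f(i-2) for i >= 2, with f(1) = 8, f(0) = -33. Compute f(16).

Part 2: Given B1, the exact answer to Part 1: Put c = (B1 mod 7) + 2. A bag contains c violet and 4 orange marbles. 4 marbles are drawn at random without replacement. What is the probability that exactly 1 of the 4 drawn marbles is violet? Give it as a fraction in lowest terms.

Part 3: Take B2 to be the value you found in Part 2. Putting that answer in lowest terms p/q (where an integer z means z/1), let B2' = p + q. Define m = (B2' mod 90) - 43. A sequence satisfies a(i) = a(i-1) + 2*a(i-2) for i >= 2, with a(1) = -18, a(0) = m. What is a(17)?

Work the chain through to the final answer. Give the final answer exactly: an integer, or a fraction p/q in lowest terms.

-961198

Part 1: f(2) = 1*(8) + 3*(-33) = -91; iterating: f(2)=-91, f(3)=-67, f(4)=-340, f(5)=-541, f(6)=-1561, f(7)=-3184, f(8)=-7867, f(9)=-17419, f(10)=-41020, f(11)=-93277, f(12)=-216337, f(13)=-496168, f(14)=-1145179, f(15)=-2633683, f(16)=-6069220; answer -6069220
Part 2: B1 = -6069220; c = 6; total draws C(10,4) = 210; favorable C(6,1)*C(4,3) = 24; P = 4/35; answer 4/35
Part 3: B2 = 4/35; threaded value p + q = 39; m = -4; a(2) = 1*(-18) + 2*(-4) = -26; iterating: a(2)=-26, a(3)=-62, a(4)=-114, a(5)=-238, a(6)=-466, a(7)=-942, a(8)=-1874, a(9)=-3758, a(10)=-7506, a(11)=-15022, a(12)=-30034, a(13)=-60078, a(14)=-120146, a(15)=-240302, a(16)=-480594, a(17)=-961198; answer -961198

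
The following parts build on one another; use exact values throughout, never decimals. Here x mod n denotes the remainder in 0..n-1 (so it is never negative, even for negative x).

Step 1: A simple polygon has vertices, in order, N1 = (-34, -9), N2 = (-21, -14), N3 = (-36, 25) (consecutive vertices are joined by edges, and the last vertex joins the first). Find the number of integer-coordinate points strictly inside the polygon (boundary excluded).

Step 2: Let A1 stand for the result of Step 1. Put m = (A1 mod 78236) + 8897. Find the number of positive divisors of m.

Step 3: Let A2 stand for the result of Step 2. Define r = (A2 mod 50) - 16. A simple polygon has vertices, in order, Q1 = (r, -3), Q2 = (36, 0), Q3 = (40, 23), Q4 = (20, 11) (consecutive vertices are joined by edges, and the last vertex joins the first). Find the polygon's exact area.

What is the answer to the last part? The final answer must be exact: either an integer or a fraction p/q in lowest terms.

Step 1: cross terms: (-34*-14 - -21*-9)=287, (-21*25 - -36*-14)=-1029, (-36*-9 - -34*25)=1174; twice the area = |432| = 432; area = 216; boundary points = 1 + 3 + 2 = 6; strictly interior points = area - boundary/2 + 1 = 214; answer 214
Step 2: A1 = 214; m = 9111; 9111 = 3 * 3037; number of divisors = (1+1) * (1+1) = 4; answer 4
Step 3: A2 = 4; r = -12; cross terms: (-12*0 - 36*-3)=108, (36*23 - 40*0)=828, (40*11 - 20*23)=-20, (20*-3 - -12*11)=72; twice the area = |988| = 988; area = 494; answer 494

494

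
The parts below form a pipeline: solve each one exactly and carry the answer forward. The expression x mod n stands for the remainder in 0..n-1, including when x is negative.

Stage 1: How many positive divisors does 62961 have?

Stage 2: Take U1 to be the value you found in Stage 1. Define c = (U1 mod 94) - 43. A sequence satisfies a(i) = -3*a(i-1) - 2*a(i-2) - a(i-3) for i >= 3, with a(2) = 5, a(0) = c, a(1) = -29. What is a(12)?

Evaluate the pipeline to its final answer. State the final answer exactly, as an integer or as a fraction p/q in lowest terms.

-173150

Stage 1: 62961 = 3 * 31 * 677; number of divisors = (1+1) * (1+1) * (1+1) = 8; answer 8
Stage 2: U1 = 8; c = -35; a(3) = -3*(5) - 2*(-29) - 1*(-35) = 78; iterating: a(3)=78, a(4)=-215, a(5)=484, a(6)=-1100, a(7)=2547, a(8)=-5925, a(9)=13781, a(10)=-32040, a(11)=74483, a(12)=-173150; answer -173150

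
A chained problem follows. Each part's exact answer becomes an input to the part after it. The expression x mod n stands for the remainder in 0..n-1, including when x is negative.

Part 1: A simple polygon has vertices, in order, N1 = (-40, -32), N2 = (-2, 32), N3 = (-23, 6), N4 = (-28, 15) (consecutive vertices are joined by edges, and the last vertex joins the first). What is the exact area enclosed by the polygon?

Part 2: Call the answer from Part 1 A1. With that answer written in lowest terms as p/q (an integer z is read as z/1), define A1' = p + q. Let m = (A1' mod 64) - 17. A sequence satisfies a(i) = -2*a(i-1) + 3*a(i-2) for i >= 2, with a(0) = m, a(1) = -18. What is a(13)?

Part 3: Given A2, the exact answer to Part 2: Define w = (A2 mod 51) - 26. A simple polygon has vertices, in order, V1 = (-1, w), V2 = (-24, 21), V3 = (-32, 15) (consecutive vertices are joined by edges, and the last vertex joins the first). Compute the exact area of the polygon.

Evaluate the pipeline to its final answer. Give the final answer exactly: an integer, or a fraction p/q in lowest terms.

Part 1: cross terms: (-40*32 - -2*-32)=-1344, (-2*6 - -23*32)=724, (-23*15 - -28*6)=-177, (-28*-32 - -40*15)=1496; twice the area = |699| = 699; area = 699/2; answer 699/2
Part 2: A1 = 699/2; threaded value p + q = 701; m = 44; a(2) = -2*(-18) + 3*(44) = 168; iterating: a(2)=168, a(3)=-390, a(4)=1284, a(5)=-3738, a(6)=11328, a(7)=-33870, a(8)=101724, a(9)=-305058, a(10)=915288, a(11)=-2745750, a(12)=8237364, a(13)=-24711978; answer -24711978
Part 3: A2 = -24711978; w = -5; cross terms: (-1*21 - -24*-5)=-141, (-24*15 - -32*21)=312, (-32*-5 - -1*15)=175; twice the area = |346| = 346; area = 173; answer 173

173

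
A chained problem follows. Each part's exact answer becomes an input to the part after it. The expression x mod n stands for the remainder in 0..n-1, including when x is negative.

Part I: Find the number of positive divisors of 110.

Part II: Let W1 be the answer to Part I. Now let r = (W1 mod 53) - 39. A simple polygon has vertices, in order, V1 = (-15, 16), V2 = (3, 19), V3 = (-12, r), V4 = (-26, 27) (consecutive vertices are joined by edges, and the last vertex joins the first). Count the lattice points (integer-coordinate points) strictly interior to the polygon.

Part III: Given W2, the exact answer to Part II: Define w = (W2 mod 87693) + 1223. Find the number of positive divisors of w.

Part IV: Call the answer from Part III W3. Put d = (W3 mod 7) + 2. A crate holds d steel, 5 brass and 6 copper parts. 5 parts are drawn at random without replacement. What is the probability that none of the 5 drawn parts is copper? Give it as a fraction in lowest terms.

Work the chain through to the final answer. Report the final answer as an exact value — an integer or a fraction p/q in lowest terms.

33/442

Part I: 110 = 2 * 5 * 11; number of divisors = (1+1) * (1+1) * (1+1) = 8; answer 8
Part II: W1 = 8; r = -31; cross terms: (-15*19 - 3*16)=-333, (3*-31 - -12*19)=135, (-12*27 - -26*-31)=-1130, (-26*16 - -15*27)=-11; twice the area = |-1339| = 1339; area = 1339/2; boundary points = 3 + 5 + 2 + 11 = 21; strictly interior points = area - boundary/2 + 1 = 660; answer 660
Part III: W2 = 660; w = 1883; 1883 = 7 * 269; number of divisors = (1+1) * (1+1) = 4; answer 4
Part IV: W3 = 4; d = 6; total draws C(17,5) = 6188; favorable C(11,5) = 462; P = 33/442; answer 33/442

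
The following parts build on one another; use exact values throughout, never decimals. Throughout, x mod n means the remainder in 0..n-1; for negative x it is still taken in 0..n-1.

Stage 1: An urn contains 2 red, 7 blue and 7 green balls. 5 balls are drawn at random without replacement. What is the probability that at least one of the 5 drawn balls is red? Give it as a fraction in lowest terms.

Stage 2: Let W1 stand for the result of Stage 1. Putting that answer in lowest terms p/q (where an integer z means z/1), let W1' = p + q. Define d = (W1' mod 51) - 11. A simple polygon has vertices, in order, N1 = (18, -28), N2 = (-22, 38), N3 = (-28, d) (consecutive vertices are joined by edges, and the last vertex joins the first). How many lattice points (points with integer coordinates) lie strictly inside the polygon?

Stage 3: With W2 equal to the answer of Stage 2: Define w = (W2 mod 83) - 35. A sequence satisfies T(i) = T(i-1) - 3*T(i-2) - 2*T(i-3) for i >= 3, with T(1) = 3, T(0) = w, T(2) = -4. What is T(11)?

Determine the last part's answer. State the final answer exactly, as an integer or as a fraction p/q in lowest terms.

-3416

Stage 1: total draws C(16,5) = 4368; complement C(14,5) = 2002; favorable 4368 - 2002 = 2366; P = 13/24; answer 13/24
Stage 2: W1 = 13/24; threaded value p + q = 37; d = 26; cross terms: (18*38 - -22*-28)=68, (-22*26 - -28*38)=492, (-28*-28 - 18*26)=316; twice the area = |876| = 876; area = 438; boundary points = 2 + 6 + 2 = 10; strictly interior points = area - boundary/2 + 1 = 434; answer 434
Stage 3: W2 = 434; w = -16; T(3) = 1*(-4) - 3*(3) - 2*(-16) = 19; iterating: T(3)=19, T(4)=25, T(5)=-24, T(6)=-137, T(7)=-115, T(8)=344, T(9)=963, T(10)=161, T(11)=-3416; answer -3416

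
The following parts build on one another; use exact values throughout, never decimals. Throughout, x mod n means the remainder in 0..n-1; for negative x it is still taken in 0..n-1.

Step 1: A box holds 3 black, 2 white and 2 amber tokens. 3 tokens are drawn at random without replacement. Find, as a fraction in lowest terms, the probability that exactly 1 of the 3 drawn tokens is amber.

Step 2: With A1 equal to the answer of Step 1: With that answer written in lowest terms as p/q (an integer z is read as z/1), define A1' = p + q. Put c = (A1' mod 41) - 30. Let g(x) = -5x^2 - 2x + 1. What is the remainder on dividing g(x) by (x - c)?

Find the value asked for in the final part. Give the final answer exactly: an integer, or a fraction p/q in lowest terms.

-1766

Step 1: total draws C(7,3) = 35; favorable C(2,1)*C(5,2) = 20; P = 4/7; answer 4/7
Step 2: A1 = 4/7; threaded value p + q = 11; c = -19; remainder = value at the root: -5*(-19)^2 - 2*(-19)^1 + 1 = (-1805) + (38) + (1) = -1766; answer -1766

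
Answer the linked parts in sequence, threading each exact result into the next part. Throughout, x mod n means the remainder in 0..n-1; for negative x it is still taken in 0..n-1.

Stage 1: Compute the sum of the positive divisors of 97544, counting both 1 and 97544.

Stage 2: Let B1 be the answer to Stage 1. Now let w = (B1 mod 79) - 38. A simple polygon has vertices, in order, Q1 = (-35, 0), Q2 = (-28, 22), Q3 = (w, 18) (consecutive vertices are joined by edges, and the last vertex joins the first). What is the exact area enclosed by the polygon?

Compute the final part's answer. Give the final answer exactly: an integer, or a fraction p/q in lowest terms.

Stage 1: 97544 = 2^3 * 89 * 137; sigma = (1 + 2 + 4 + 8) * (1 + 89) * (1 + 137) = 15 * 90 * 138 = 186300; answer 186300
Stage 2: B1 = 186300; w = -20; cross terms: (-35*22 - -28*0)=-770, (-28*18 - -20*22)=-64, (-20*0 - -35*18)=630; twice the area = |-204| = 204; area = 102; answer 102

102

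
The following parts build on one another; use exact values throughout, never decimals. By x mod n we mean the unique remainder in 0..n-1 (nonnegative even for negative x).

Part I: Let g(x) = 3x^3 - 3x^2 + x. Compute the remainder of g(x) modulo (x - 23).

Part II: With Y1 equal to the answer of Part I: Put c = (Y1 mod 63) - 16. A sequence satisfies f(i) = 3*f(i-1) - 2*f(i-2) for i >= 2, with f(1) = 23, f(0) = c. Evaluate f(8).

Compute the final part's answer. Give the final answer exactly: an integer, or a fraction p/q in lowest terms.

1039

Part I: remainder = value at the root: 3*(23)^3 - 3*(23)^2 + 1*(23)^1 = (36501) + (-1587) + (23) = 34937; answer 34937
Part II: Y1 = 34937; c = 19; f(2) = 3*(23) - 2*(19) = 31; iterating: f(2)=31, f(3)=47, f(4)=79, f(5)=143, f(6)=271, f(7)=527, f(8)=1039; answer 1039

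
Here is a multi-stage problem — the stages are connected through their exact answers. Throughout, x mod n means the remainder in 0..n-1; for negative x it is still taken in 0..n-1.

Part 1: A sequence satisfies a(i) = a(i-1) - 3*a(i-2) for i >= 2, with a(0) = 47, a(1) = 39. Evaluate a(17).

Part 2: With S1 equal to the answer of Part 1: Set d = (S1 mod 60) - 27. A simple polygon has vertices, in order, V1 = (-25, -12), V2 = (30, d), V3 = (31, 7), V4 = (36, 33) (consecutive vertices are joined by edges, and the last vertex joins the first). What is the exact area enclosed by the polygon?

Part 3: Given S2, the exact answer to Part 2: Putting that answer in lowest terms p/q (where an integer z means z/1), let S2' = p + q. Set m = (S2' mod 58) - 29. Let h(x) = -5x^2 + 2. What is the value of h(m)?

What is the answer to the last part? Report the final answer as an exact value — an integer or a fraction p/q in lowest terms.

Part 1: a(2) = 1*(39) - 3*(47) = -102; iterating: a(2)=-102, a(3)=-219, a(4)=87, a(5)=744, a(6)=483, a(7)=-1749, a(8)=-3198, a(9)=2049, a(10)=11643, a(11)=5496, a(12)=-29433, a(13)=-45921, a(14)=42378, a(15)=180141, a(16)=53007, a(17)=-487416; answer -487416
Part 2: S1 = -487416; d = -3; cross terms: (-25*-3 - 30*-12)=435, (30*7 - 31*-3)=303, (31*33 - 36*7)=771, (36*-12 - -25*33)=393; twice the area = |1902| = 1902; area = 951; answer 951
Part 3: S2 = 951; threaded value p + q = 952; m = -5; -5*(-5)^2 + 2 = (-125) + (2) = -123; answer -123

-123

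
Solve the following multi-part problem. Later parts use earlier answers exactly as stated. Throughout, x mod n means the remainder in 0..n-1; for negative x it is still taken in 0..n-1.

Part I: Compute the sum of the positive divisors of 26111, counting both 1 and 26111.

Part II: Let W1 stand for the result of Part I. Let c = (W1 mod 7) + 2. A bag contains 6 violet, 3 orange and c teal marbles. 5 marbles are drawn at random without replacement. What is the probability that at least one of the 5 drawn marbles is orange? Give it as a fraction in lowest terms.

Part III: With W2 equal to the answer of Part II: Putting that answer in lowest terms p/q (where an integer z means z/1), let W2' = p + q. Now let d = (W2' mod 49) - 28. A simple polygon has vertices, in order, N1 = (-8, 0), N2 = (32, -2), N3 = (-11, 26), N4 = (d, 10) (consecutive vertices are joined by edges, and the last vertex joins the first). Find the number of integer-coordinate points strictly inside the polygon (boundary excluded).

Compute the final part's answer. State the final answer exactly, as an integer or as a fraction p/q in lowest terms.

Part I: 26111 is prime, so its only divisors are 1 and 26111; sigma = 1 + 26111 = 26112; answer 26112
Part II: W1 = 26112; c = 4; total draws C(13,5) = 1287; complement C(10,5) = 252; favorable 1287 - 252 = 1035; P = 115/143; answer 115/143
Part III: W2 = 115/143; threaded value p + q = 258; d = -15; cross terms: (-8*-2 - 32*0)=16, (32*26 - -11*-2)=810, (-11*10 - -15*26)=280, (-15*0 - -8*10)=80; twice the area = |1186| = 1186; area = 593; boundary points = 2 + 1 + 4 + 1 = 8; strictly interior points = area - boundary/2 + 1 = 590; answer 590

590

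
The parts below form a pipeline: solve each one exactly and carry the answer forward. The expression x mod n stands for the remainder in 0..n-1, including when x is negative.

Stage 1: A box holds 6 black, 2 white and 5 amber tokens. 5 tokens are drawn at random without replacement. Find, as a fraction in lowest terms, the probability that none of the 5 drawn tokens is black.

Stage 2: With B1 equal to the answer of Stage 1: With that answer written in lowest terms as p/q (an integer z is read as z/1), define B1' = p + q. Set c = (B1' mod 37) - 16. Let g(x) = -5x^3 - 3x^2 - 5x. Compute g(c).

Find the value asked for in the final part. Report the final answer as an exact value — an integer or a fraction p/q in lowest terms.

-11557

Stage 1: total draws C(13,5) = 1287; favorable C(7,5) = 21; P = 7/429; answer 7/429
Stage 2: B1 = 7/429; threaded value p + q = 436; c = 13; -5*(13)^3 - 3*(13)^2 - 5*(13)^1 = (-10985) + (-507) + (-65) = -11557; answer -11557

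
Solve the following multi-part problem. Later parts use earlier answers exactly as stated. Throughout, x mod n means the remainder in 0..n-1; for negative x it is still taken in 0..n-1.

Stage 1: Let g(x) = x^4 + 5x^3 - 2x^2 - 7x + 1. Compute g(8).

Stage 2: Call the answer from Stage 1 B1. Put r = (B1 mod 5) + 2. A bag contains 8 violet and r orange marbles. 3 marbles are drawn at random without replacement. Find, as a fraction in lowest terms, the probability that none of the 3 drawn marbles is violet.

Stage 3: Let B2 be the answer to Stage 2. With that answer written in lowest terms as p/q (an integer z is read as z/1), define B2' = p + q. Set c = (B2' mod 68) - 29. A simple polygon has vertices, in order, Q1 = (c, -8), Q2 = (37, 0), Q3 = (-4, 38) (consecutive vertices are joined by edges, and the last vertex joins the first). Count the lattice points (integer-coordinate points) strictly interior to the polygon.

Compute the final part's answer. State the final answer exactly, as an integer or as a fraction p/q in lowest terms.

1189

Stage 1: 1*(8)^4 + 5*(8)^3 - 2*(8)^2 - 7*(8)^1 + 1 = (4096) + (2560) + (-128) + (-56) + (1) = 6473; answer 6473
Stage 2: B1 = 6473; r = 5; total draws C(13,3) = 286; favorable C(5,3) = 10; P = 5/143; answer 5/143
Stage 3: B2 = 5/143; threaded value p + q = 148; c = -17; cross terms: (-17*0 - 37*-8)=296, (37*38 - -4*0)=1406, (-4*-8 - -17*38)=678; twice the area = |2380| = 2380; area = 1190; boundary points = 2 + 1 + 1 = 4; strictly interior points = area - boundary/2 + 1 = 1189; answer 1189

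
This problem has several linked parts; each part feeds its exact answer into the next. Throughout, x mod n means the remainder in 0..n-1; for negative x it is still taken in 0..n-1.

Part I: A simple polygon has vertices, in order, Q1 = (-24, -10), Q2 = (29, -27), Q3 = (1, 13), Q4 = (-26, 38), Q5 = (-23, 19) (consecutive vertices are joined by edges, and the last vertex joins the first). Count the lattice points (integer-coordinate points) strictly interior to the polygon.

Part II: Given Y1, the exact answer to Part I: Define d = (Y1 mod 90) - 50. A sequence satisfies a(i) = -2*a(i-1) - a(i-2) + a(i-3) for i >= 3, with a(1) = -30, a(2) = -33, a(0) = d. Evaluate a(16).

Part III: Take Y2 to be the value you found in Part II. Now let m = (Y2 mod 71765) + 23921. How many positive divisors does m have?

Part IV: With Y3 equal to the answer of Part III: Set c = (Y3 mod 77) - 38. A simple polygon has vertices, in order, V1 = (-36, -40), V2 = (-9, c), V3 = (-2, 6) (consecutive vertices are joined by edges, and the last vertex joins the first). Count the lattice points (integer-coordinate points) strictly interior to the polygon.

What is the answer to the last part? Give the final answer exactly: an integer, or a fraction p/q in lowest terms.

Part I: cross terms: (-24*-27 - 29*-10)=938, (29*13 - 1*-27)=404, (1*38 - -26*13)=376, (-26*19 - -23*38)=380, (-23*-10 - -24*19)=686; twice the area = |2784| = 2784; area = 1392; boundary points = 1 + 4 + 1 + 1 + 1 = 8; strictly interior points = area - boundary/2 + 1 = 1389; answer 1389
Part II: Y1 = 1389; d = -11; a(3) = -2*(-33) - 1*(-30) + 1*(-11) = 85; iterating: a(3)=85, a(4)=-167, a(5)=216, a(6)=-180, a(7)=-23, a(8)=442, a(9)=-1041, a(10)=1617, a(11)=-1751, a(12)=844, a(13)=1680, a(14)=-5955, a(15)=11074, a(16)=-14513; answer -14513
Part III: Y2 = -14513; m = 81173; 81173 is prime, so its only divisors are 1 and 81173; count = 2; answer 2
Part IV: Y3 = 2; c = -36; cross terms: (-36*-36 - -9*-40)=936, (-9*6 - -2*-36)=-126, (-2*-40 - -36*6)=296; twice the area = |1106| = 1106; area = 553; boundary points = 1 + 7 + 2 = 10; strictly interior points = area - boundary/2 + 1 = 549; answer 549

549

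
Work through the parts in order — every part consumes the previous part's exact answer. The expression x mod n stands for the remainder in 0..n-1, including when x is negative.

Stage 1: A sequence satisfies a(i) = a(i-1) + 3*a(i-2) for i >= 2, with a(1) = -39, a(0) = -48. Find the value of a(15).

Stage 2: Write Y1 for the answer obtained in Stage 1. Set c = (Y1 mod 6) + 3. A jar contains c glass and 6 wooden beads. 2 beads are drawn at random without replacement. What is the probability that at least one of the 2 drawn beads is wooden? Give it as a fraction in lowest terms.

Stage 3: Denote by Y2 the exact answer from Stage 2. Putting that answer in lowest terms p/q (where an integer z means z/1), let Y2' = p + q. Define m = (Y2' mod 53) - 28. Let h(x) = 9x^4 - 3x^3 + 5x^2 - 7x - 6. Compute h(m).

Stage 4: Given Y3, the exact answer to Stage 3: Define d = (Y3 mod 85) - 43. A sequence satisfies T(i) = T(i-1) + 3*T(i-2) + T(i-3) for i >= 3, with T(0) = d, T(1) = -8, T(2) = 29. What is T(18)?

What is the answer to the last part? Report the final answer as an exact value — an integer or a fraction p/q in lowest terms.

Stage 1: a(2) = 1*(-39) + 3*(-48) = -183; iterating: a(2)=-183, a(3)=-300, a(4)=-849, a(5)=-1749, a(6)=-4296, a(7)=-9543, a(8)=-22431, a(9)=-51060, a(10)=-118353, a(11)=-271533, a(12)=-626592, a(13)=-1441191, a(14)=-3320967, a(15)=-7644540; answer -7644540
Stage 2: Y1 = -7644540; c = 3; total draws C(9,2) = 36; complement C(3,2) = 3; favorable 36 - 3 = 33; P = 11/12; answer 11/12
Stage 3: Y2 = 11/12; threaded value p + q = 23; m = -5; 9*(-5)^4 - 3*(-5)^3 + 5*(-5)^2 - 7*(-5)^1 - 6 = (5625) + (375) + (125) + (35) + (-6) = 6154; answer 6154
Stage 4: Y3 = 6154; d = -9; T(3) = 1*(29) + 3*(-8) + 1*(-9) = -4; iterating: T(3)=-4, T(4)=75, T(5)=92, T(6)=313, T(7)=664, T(8)=1695, T(9)=4000, T(10)=9749, T(11)=23444, T(12)=56691, T(13)=136772, T(14)=330289, T(15)=797296, T(16)=1924935, T(17)=4647112, T(18)=11219213; answer 11219213

11219213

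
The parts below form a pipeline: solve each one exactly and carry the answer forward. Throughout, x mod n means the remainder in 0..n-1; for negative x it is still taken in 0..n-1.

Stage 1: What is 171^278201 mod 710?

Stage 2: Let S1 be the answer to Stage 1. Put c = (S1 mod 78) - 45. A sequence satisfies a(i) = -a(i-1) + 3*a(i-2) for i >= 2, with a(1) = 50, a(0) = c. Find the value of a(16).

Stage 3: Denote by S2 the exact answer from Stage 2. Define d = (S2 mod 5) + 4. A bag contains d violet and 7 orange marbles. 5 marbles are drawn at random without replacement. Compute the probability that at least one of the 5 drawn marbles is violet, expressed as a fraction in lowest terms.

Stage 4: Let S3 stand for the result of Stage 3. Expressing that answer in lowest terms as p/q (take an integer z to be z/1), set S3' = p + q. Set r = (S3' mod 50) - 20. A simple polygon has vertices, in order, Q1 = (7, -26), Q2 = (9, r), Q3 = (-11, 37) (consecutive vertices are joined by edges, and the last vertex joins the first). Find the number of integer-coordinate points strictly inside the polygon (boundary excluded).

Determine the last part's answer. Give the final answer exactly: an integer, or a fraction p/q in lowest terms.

283

Stage 1: squarings mod 710: 171^1=171, 171^2=131, 171^4=121, 171^8=441, 171^16=651, 171^32=641, 171^64=501, 171^128=371, 171^256=611, 171^512=571, 171^1024=151, 171^2048=81, 171^4096=171, 171^8192=131, 171^16384=121, 171^32768=441, 171^65536=651, 171^131072=641, 171^262144=501; 171^278201 = 171^1 * 171^8 * 171^16 * 171^32 * 171^128 * 171^512 * 171^1024 * 171^2048 * 171^4096 * 171^8192 * 171^262144 = 431 (mod 710); answer 431
Stage 2: S1 = 431; c = -4; a(2) = -1*(50) + 3*(-4) = -62; iterating: a(2)=-62, a(3)=212, a(4)=-398, a(5)=1034, a(6)=-2228, a(7)=5330, a(8)=-12014, a(9)=28004, a(10)=-64046, a(11)=148058, a(12)=-340196, a(13)=784370, a(14)=-1804958, a(15)=4158068, a(16)=-9572942; answer -9572942
Stage 3: S2 = -9572942; d = 7; total draws C(14,5) = 2002; complement C(7,5) = 21; favorable 2002 - 21 = 1981; P = 283/286; answer 283/286
Stage 4: S3 = 283/286; threaded value p + q = 569; r = -1; cross terms: (7*-1 - 9*-26)=227, (9*37 - -11*-1)=322, (-11*-26 - 7*37)=27; twice the area = |576| = 576; area = 288; boundary points = 1 + 2 + 9 = 12; strictly interior points = area - boundary/2 + 1 = 283; answer 283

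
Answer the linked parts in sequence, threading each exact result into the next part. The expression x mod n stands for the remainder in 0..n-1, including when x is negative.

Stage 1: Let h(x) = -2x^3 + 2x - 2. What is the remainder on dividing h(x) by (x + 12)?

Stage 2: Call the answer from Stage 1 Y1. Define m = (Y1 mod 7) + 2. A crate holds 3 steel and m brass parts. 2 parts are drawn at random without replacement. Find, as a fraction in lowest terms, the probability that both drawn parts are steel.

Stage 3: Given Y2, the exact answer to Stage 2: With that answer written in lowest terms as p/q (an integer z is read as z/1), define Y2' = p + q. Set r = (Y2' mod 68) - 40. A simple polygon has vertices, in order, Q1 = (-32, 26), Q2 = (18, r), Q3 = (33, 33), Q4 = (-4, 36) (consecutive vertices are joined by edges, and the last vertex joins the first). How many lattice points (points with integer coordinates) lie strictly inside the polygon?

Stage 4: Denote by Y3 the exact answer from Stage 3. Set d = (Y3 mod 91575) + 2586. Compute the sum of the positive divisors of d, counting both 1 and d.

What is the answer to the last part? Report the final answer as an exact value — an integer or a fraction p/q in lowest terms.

Stage 1: remainder = value at the root: -2*(-12)^3 + 2*(-12)^1 - 2 = (3456) + (-24) + (-2) = 3430; answer 3430
Stage 2: Y1 = 3430; m = 2; total draws C(5,2) = 10; favorable C(3,2) = 3; P = 3/10; answer 3/10
Stage 3: Y2 = 3/10; threaded value p + q = 13; r = -27; cross terms: (-32*-27 - 18*26)=396, (18*33 - 33*-27)=1485, (33*36 - -4*33)=1320, (-4*26 - -32*36)=1048; twice the area = |4249| = 4249; area = 4249/2; boundary points = 1 + 15 + 1 + 2 = 19; strictly interior points = area - boundary/2 + 1 = 2116; answer 2116
Stage 4: Y3 = 2116; d = 4702; 4702 = 2 * 2351; sigma = (1 + 2) * (1 + 2351) = 3 * 2352 = 7056; answer 7056

7056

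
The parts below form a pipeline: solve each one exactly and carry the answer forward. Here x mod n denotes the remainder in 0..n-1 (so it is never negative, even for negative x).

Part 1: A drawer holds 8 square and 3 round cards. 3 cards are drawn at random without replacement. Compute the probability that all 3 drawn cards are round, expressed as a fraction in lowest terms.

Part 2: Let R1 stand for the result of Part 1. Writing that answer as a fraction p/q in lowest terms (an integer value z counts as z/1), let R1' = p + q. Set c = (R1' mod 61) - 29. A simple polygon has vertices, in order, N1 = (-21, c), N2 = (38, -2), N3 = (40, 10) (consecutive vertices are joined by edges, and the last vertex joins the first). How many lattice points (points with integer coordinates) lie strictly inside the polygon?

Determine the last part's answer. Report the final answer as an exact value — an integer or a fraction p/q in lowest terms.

Part 1: total draws C(11,3) = 165; favorable C(3,3) = 1; P = 1/165; answer 1/165
Part 2: R1 = 1/165; threaded value p + q = 166; c = 15; cross terms: (-21*-2 - 38*15)=-528, (38*10 - 40*-2)=460, (40*15 - -21*10)=810; twice the area = |742| = 742; area = 371; boundary points = 1 + 2 + 1 = 4; strictly interior points = area - boundary/2 + 1 = 370; answer 370

370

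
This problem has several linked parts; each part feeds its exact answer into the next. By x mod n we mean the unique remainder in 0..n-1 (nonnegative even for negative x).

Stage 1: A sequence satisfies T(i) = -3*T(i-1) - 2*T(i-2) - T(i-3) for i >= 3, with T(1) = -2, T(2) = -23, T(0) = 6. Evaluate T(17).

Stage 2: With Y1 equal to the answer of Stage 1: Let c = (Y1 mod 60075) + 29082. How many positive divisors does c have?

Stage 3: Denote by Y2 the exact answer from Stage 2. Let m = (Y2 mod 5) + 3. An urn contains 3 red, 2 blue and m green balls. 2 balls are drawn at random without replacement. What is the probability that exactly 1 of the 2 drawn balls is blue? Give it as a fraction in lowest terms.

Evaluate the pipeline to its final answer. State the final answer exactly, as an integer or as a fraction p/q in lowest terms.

Stage 1: T(3) = -3*(-23) - 2*(-2) - 1*(6) = 67; iterating: T(3)=67, T(4)=-153, T(5)=348, T(6)=-805, T(7)=1872, T(8)=-4354, T(9)=10123, T(10)=-23533, T(11)=54707, T(12)=-127178, T(13)=295653, T(14)=-687310, T(15)=1597802, T(16)=-3714439, T(17)=8635023; answer 8635023
Stage 2: Y1 = 8635023; c = 73380; 73380 = 2^2 * 3 * 5 * 1223; number of divisors = (2+1) * (1+1) * (1+1) * (1+1) = 24; answer 24
Stage 3: Y2 = 24; m = 7; total draws C(12,2) = 66; favorable C(2,1)*C(10,1) = 20; P = 10/33; answer 10/33

10/33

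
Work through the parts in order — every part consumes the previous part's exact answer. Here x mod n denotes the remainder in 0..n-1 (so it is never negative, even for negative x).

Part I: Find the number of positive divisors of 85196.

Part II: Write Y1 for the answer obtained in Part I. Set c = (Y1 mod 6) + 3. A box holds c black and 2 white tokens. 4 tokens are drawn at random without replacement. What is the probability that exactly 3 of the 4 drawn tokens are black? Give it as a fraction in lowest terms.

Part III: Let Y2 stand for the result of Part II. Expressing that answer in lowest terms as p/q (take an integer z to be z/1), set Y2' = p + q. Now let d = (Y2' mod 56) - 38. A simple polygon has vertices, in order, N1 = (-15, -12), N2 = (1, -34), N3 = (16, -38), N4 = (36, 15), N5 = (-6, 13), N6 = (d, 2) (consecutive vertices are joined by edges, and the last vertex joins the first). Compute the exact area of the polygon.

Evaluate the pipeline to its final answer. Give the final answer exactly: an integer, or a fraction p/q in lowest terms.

3987/2

Part I: 85196 = 2^2 * 19^2 * 59; number of divisors = (2+1) * (2+1) * (1+1) = 18; answer 18
Part II: Y1 = 18; c = 3; total draws C(5,4) = 5; favorable C(3,3)*C(2,1) = 2; P = 2/5; answer 2/5
Part III: Y2 = 2/5; threaded value p + q = 7; d = -31; cross terms: (-15*-34 - 1*-12)=522, (1*-38 - 16*-34)=506, (16*15 - 36*-38)=1608, (36*13 - -6*15)=558, (-6*2 - -31*13)=391, (-31*-12 - -15*2)=402; twice the area = |3987| = 3987; area = 3987/2; answer 3987/2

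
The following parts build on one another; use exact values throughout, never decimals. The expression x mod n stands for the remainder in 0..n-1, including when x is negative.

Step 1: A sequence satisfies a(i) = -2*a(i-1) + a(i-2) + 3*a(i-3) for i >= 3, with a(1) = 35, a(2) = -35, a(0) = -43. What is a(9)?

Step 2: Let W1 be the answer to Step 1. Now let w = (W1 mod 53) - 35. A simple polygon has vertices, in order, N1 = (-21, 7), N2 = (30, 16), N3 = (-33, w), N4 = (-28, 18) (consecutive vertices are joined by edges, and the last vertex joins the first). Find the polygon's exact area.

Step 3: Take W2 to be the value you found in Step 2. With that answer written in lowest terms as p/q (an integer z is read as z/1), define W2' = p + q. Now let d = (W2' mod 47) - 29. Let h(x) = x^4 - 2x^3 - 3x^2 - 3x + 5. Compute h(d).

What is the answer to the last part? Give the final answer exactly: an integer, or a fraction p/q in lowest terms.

353

Step 1: a(3) = -2*(-35) + 1*(35) + 3*(-43) = -24; iterating: a(3)=-24, a(4)=118, a(5)=-365, a(6)=776, a(7)=-1563, a(8)=2807, a(9)=-4849; answer -4849
Step 2: W1 = -4849; w = -8; cross terms: (-21*16 - 30*7)=-546, (30*-8 - -33*16)=288, (-33*18 - -28*-8)=-818, (-28*7 - -21*18)=182; twice the area = |-894| = 894; area = 447; answer 447
Step 3: W2 = 447; threaded value p + q = 448; d = -4; 1*(-4)^4 - 2*(-4)^3 - 3*(-4)^2 - 3*(-4)^1 + 5 = (256) + (128) + (-48) + (12) + (5) = 353; answer 353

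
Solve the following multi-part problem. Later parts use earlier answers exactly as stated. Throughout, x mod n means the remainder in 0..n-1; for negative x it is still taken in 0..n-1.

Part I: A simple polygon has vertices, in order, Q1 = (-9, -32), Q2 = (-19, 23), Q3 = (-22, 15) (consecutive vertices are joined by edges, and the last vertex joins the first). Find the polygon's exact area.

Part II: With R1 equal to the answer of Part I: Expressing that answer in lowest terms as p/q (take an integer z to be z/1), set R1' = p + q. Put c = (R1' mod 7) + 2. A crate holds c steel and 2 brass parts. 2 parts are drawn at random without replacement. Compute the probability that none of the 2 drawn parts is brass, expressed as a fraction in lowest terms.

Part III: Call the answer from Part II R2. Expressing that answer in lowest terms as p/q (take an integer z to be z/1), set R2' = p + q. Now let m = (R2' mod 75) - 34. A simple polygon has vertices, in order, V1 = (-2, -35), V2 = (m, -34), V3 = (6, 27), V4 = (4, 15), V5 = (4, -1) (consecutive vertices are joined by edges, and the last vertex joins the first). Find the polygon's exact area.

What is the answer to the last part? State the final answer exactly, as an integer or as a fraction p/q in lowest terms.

Part I: cross terms: (-9*23 - -19*-32)=-815, (-19*15 - -22*23)=221, (-22*-32 - -9*15)=839; twice the area = |245| = 245; area = 245/2; answer 245/2
Part II: R1 = 245/2; threaded value p + q = 247; c = 4; total draws C(6,2) = 15; favorable C(4,2) = 6; P = 2/5; answer 2/5
Part III: R2 = 2/5; threaded value p + q = 7; m = -27; cross terms: (-2*-34 - -27*-35)=-877, (-27*27 - 6*-34)=-525, (6*15 - 4*27)=-18, (4*-1 - 4*15)=-64, (4*-35 - -2*-1)=-142; twice the area = |-1626| = 1626; area = 813; answer 813

813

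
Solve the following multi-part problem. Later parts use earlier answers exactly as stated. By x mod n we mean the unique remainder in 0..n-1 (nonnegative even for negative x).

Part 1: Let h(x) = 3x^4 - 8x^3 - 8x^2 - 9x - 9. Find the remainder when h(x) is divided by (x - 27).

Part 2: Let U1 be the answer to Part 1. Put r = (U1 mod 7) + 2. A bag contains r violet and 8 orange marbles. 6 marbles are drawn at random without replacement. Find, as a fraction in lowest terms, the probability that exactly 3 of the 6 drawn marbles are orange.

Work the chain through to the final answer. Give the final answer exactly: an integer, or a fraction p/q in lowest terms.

140/429

Part 1: remainder = value at the root: 3*(27)^4 - 8*(27)^3 - 8*(27)^2 - 9*(27)^1 - 9 = (1594323) + (-157464) + (-5832) + (-243) + (-9) = 1430775; answer 1430775
Part 2: U1 = 1430775; r = 5; total draws C(13,6) = 1716; favorable C(8,3)*C(5,3) = 560; P = 140/429; answer 140/429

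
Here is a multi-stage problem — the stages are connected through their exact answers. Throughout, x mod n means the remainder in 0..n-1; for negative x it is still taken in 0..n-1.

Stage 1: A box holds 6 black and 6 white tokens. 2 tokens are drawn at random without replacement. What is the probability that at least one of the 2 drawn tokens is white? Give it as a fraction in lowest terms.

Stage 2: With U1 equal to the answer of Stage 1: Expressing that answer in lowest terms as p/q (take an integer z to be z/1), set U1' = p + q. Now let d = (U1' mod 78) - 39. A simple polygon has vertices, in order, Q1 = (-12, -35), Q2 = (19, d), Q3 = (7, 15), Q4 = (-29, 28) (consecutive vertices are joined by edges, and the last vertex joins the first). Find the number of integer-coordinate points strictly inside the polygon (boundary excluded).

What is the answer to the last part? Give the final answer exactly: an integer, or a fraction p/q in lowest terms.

Stage 1: total draws C(12,2) = 66; complement C(6,2) = 15; favorable 66 - 15 = 51; P = 17/22; answer 17/22
Stage 2: U1 = 17/22; threaded value p + q = 39; d = 0; cross terms: (-12*0 - 19*-35)=665, (19*15 - 7*0)=285, (7*28 - -29*15)=631, (-29*-35 - -12*28)=1351; twice the area = |2932| = 2932; area = 1466; boundary points = 1 + 3 + 1 + 1 = 6; strictly interior points = area - boundary/2 + 1 = 1464; answer 1464

1464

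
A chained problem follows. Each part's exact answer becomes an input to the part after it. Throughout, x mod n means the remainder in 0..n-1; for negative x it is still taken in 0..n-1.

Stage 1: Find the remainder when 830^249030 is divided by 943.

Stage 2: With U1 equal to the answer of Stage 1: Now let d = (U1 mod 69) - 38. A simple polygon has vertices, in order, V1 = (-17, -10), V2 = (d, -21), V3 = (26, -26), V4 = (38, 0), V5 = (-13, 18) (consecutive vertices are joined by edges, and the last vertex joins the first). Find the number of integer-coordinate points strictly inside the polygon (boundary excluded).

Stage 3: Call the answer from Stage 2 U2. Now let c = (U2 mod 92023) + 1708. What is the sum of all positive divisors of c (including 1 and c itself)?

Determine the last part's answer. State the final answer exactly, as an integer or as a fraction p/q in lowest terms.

Stage 1: squarings mod 943: 830^1=830, 830^2=510, 830^4=775, 830^8=877, 830^16=584, 830^32=633, 830^64=857, 830^128=795, 830^256=215, 830^512=18, 830^1024=324, 830^2048=303, 830^4096=338, 830^8192=141, 830^16384=78, 830^32768=426, 830^65536=420, 830^131072=59; 830^249030 = 830^2 * 830^4 * 830^64 * 830^128 * 830^1024 * 830^2048 * 830^16384 * 830^32768 * 830^65536 * 830^131072 = 370 (mod 943); answer 370
Stage 2: U1 = 370; d = -13; cross terms: (-17*-21 - -13*-10)=227, (-13*-26 - 26*-21)=884, (26*0 - 38*-26)=988, (38*18 - -13*0)=684, (-13*-10 - -17*18)=436; twice the area = |3219| = 3219; area = 3219/2; boundary points = 1 + 1 + 2 + 3 + 4 = 11; strictly interior points = area - boundary/2 + 1 = 1605; answer 1605
Stage 3: U2 = 1605; c = 3313; 3313 is prime, so its only divisors are 1 and 3313; sigma = 1 + 3313 = 3314; answer 3314

3314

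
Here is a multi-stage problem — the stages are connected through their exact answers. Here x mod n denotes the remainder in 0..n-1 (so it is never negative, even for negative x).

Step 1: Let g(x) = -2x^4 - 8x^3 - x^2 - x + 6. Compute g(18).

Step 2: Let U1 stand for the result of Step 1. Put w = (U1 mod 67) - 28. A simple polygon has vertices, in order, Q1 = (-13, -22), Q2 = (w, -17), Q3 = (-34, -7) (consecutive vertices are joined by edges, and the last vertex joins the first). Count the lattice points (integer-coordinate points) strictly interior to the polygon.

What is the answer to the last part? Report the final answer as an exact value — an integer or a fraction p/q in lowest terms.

51

Step 1: -2*(18)^4 - 8*(18)^3 - 1*(18)^2 - 1*(18)^1 + 6 = (-209952) + (-46656) + (-324) + (-18) + (6) = -256944; answer -256944
Step 2: U1 = -256944; w = -27; cross terms: (-13*-17 - -27*-22)=-373, (-27*-7 - -34*-17)=-389, (-34*-22 - -13*-7)=657; twice the area = |-105| = 105; area = 105/2; boundary points = 1 + 1 + 3 = 5; strictly interior points = area - boundary/2 + 1 = 51; answer 51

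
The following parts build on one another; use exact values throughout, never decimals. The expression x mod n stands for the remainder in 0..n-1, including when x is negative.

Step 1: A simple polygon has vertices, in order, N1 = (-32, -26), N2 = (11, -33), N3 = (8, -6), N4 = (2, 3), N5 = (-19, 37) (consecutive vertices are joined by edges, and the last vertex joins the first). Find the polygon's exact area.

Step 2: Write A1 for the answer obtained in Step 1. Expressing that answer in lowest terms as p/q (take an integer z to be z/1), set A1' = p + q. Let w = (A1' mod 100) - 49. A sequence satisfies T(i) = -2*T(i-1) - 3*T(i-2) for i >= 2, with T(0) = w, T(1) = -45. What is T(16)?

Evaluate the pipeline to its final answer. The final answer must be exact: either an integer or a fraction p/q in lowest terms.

Step 1: cross terms: (-32*-33 - 11*-26)=1342, (11*-6 - 8*-33)=198, (8*3 - 2*-6)=36, (2*37 - -19*3)=131, (-19*-26 - -32*37)=1678; twice the area = |3385| = 3385; area = 3385/2; answer 3385/2
Step 2: A1 = 3385/2; threaded value p + q = 3387; w = 38; T(2) = -2*(-45) - 3*(38) = -24; iterating: T(2)=-24, T(3)=183, T(4)=-294, T(5)=39, T(6)=804, T(7)=-1725, T(8)=1038, T(9)=3099, T(10)=-9312, T(11)=9327, T(12)=9282, T(13)=-46545, T(14)=65244, T(15)=9147, T(16)=-214026; answer -214026

-214026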